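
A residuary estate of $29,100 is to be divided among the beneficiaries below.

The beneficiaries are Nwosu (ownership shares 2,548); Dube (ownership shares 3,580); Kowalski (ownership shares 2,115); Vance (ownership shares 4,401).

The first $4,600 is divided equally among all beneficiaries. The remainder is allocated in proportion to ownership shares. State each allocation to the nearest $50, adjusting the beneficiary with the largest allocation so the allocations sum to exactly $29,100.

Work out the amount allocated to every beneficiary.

First tranche $4,600 split equally: $1,150 each.
Remainder $24,500 by ownership shares (total 12,644): Nwosu 4,937.20 → $4,950; Dube 6,936.89 → $6,950; Kowalski 4,098.19 → $4,100; Vance 8,527.72 → $8,550.
Rounding difference −$50 on remainder applied to Vance.
Totals: Nwosu $1,150 + $4,950 = $6,100; Dube $1,150 + $6,950 = $8,100; Kowalski $1,150 + $4,100 = $5,250; Vance $1,150 + $8,500 = $9,650.

Nwosu: $6,100 · Dube: $8,100 · Kowalski: $5,250 · Vance: $9,650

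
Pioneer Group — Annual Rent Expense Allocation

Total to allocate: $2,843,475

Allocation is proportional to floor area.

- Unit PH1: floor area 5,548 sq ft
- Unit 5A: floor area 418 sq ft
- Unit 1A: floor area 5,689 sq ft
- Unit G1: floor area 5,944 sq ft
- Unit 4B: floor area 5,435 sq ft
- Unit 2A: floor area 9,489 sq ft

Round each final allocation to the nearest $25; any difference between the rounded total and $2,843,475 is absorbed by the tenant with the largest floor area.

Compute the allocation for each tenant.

Total floor area = 32,523.
Pro-rata amounts: Unit PH1 5,548/32,523 × $2,843,475 = 485,059.78; Unit 5A 418/32,523 × $2,843,475 = 36,545.60; Unit 1A 5,689/32,523 × $2,843,475 = 497,387.37; Unit G1 5,944/32,523 × $2,843,475 = 519,681.93; Unit 4B 5,435/32,523 × $2,843,475 = 475,180.23; Unit 2A 9,489/32,523 × $2,843,475 = 829,620.09.
After rounding ($25): Unit PH1 $485,050; Unit 5A $36,550; Unit 1A $497,375; Unit G1 $519,675; Unit 4B $475,175; Unit 2A $829,625. Sum = $2,843,450.
Difference $2,843,475 − $2,843,450 = +$25 applied to largest floor area (Unit 2A): Unit 2A becomes $829,650.

Unit PH1: $485,050; Unit 5A: $36,550; Unit 1A: $497,375; Unit G1: $519,675; Unit 4B: $475,175; Unit 2A: $829,650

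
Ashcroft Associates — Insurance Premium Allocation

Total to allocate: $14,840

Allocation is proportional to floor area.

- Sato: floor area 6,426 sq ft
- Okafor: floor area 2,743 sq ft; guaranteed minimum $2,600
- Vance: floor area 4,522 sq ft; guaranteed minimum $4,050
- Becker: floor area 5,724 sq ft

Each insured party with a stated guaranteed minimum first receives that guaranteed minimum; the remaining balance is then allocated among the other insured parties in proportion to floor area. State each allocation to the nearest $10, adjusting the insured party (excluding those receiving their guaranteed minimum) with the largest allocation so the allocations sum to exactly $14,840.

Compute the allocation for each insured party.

Guaranteed amounts: Okafor $2,600; Vance $4,050. Balance $8,190.
Balance split over remaining floor area 12,150: Sato 4,331.60 → $4,330; Becker 3,858.40 → $3,860.

Sato: $4,330 · Okafor: $2,600 · Vance: $4,050 · Becker: $3,860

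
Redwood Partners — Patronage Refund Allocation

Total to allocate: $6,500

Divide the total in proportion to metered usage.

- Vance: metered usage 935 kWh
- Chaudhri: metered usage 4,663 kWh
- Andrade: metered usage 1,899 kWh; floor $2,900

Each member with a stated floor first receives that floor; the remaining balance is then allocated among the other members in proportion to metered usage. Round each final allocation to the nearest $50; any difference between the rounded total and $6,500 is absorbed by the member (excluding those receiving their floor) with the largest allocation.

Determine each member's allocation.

Guaranteed amounts: Andrade $2,900. Remaining pool $3,600.
Remaining pool split over remaining metered usage 5,598: Vance 601.29 → $600; Chaudhri 2,998.71 → $3,000.

Vance: $600 · Chaudhri: $3,000 · Andrade: $2,900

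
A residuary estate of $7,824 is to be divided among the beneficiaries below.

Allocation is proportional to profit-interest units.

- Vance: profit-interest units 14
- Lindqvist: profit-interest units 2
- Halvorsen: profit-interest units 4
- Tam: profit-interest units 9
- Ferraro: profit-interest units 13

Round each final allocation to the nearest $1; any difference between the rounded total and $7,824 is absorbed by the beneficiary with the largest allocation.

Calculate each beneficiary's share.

Vance: $2,607; Lindqvist: $373; Halvorsen: $745; Tam: $1,677; Ferraro: $2,422

Profit-interest units total: 42.
Raw shares: Vance 14/42 × $7,824 = 2,608.00; Lindqvist 2/42 × $7,824 = 372.57; Halvorsen 4/42 × $7,824 = 745.14; Tam 9/42 × $7,824 = 1,676.57; Ferraro 13/42 × $7,824 = 2,421.71.
Rounded to nearest $1: Vance $2,608; Lindqvist $373; Halvorsen $745; Tam $1,677; Ferraro $2,422. Sum = $7,825.
Difference $7,824 − $7,825 = −$1 applied to largest allocation (Vance): Vance becomes $2,607.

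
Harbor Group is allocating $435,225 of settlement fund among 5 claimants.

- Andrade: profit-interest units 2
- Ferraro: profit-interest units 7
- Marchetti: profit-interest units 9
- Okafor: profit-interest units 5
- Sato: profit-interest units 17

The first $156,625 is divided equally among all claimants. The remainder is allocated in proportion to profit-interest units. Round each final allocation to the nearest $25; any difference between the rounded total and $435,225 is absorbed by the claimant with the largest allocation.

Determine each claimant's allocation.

Andrade: $45,250; Ferraro: $80,075; Marchetti: $94,000; Okafor: $66,150; Sato: $149,750

Equal tier: $156,625 ÷ 5 = $31,325 apiece.
Remainder $278,600 by profit-interest units (total 40): Andrade 13,930.00 → $13,925; Ferraro 48,755.00 → $48,750; Marchetti 62,685.00 → $62,675; Okafor 34,825.00 → $34,825; Sato 118,405.00 → $118,400.
Rounding difference +$25 on remainder applied to Sato.
Totals: Andrade $31,325 + $13,925 = $45,250; Ferraro $31,325 + $48,750 = $80,075; Marchetti $31,325 + $62,675 = $94,000; Okafor $31,325 + $34,825 = $66,150; Sato $31,325 + $118,425 = $149,750.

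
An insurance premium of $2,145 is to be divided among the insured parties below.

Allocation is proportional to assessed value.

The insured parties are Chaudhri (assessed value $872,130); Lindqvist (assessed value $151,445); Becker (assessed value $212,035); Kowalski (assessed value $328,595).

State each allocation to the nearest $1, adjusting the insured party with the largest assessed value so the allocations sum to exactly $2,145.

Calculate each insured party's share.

Assessed value total: 1,564,205.
Raw shares: Chaudhri 872,130/1,564,205 × $2,145 = 1,195.96; Lindqvist 151,445/1,564,205 × $2,145 = 207.68; Becker 212,035/1,564,205 × $2,145 = 290.76; Kowalski 328,595/1,564,205 × $2,145 = 450.60.
After rounding ($1): Chaudhri $1,196; Lindqvist $208; Becker $291; Kowalski $451. Sum = $2,146.
Difference $2,145 − $2,146 = −$1 applied to largest assessed value (Chaudhri): Chaudhri becomes $1,195.

Chaudhri: $1,195 | Lindqvist: $208 | Becker: $291 | Kowalski: $451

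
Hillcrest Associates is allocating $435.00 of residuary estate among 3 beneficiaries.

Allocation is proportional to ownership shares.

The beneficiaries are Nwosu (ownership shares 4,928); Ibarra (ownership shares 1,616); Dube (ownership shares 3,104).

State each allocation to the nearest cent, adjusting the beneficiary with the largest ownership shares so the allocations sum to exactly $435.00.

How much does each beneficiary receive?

Nwosu: $222.19 · Ibarra: $72.86 · Dube: $139.95

Sum of ownership shares: 4,928 + 1,616 + 3,104 = 9,648.
Unrounded shares: Nwosu 222.1891; Ibarra 72.8607; Dube 139.9502.
Rounded to nearest cent: Nwosu $222.19; Ibarra $72.86; Dube $139.95. Sum = $435.00.
Sum already equals the total — no adjustment.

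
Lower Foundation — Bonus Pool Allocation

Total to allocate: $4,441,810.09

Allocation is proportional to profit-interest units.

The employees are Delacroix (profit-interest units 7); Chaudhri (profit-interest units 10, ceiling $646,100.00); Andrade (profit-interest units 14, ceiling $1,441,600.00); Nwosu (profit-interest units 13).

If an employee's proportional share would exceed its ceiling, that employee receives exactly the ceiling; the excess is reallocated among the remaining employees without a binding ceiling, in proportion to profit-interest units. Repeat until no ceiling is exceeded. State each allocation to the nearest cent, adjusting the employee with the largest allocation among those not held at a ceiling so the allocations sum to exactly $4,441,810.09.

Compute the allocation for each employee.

Delacroix: $823,938.53 · Chaudhri: $646,100.00 · Andrade: $1,441,600.00 · Nwosu: $1,530,171.56

Profit-interest units total: 44.
Pro-rata shares before constraints: Delacroix 706,651.6052; Chaudhri 1,009,502.2932; Andrade 1,413,303.2105; Nwosu 1,312,352.9811.
Held at cap: Chaudhri ($646,100.00); remaining pool $3,795,710.09 reallocated over remaining profit-interest units 34.
Held at cap: Andrade ($1,441,600.00); remaining pool $2,354,110.09 reallocated over remaining profit-interest units 20.
Remaining shares: Delacroix 823,938.5315 → $823,938.53; Nwosu 1,530,171.5585 → $1,530,171.56.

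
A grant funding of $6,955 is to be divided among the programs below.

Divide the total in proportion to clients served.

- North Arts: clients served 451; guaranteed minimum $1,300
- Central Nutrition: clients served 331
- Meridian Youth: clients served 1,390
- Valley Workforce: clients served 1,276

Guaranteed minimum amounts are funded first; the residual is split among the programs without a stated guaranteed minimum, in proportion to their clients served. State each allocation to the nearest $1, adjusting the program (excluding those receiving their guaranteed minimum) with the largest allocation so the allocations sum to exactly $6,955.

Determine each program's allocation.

Minimums first: North Arts $1,300. Residual $5,655.
Residual split over remaining clients served 2,997: Central Nutrition 624.56 → $625; Meridian Youth 2,622.77 → $2,623; Valley Workforce 2,407.67 → $2,408.
Rounding difference −$1 applied to Meridian Youth → $2,622.

North Arts: $1,300 · Central Nutrition: $625 · Meridian Youth: $2,622 · Valley Workforce: $2,408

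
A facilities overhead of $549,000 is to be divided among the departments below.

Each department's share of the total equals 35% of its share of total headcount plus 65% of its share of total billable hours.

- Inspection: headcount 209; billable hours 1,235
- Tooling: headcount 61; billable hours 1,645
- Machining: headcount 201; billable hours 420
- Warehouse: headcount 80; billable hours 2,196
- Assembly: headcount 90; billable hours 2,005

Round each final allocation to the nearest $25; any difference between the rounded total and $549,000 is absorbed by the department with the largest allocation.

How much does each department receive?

Inspection: $121,400; Tooling: $96,550; Machining: $80,225; Warehouse: $128,450; Assembly: $122,375

Totals — headcount 641, billable hours 7,501.
Combined weights (35% headcount + 65% billable hours): Inspection 0.2211; Tooling 0.1759; Machining 0.1461; Warehouse 0.2340; Assembly 0.2229.
Pro-rata amounts: Inspection 121,404.56; Tooling 96,544.39; Machining 80,233.90; Warehouse 128,453.03; Assembly 122,364.12.
After rounding ($25): Inspection $121,400; Tooling $96,550; Machining $80,225; Warehouse $128,450; Assembly $122,375. Sum = $549,000.
Sum already equals the total — no adjustment.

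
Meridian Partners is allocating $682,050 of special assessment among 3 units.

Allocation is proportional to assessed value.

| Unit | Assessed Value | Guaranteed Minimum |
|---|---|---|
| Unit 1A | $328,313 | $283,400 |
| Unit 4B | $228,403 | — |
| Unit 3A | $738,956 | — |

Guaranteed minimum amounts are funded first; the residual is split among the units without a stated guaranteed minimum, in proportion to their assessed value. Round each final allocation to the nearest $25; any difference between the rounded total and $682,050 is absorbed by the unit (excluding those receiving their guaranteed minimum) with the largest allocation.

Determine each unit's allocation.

Guaranteed amounts: Unit 1A $283,400. Balance $398,650.
Balance split over remaining assessed value 967,359: Unit 4B 94,125.20 → $94,125; Unit 3A 304,524.80 → $304,525.

Unit 1A: $283,400 · Unit 4B: $94,125 · Unit 3A: $304,525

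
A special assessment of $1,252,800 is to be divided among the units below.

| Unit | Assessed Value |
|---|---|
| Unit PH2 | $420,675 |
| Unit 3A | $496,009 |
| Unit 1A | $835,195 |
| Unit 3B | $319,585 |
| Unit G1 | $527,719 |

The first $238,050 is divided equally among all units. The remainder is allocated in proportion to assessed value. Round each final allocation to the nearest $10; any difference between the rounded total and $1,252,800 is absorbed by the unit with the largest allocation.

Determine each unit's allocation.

$238,050 shared equally gives $47,610 per unit.
Remainder $1,014,750 by assessed value (total 2,599,183): Unit PH2 164,236.21 → $164,240; Unit 3A 193,647.44 → $193,650; Unit 1A 326,069.43 → $326,070; Unit 3B 124,769.54 → $124,770; Unit G1 206,027.38 → $206,030.
Rounding difference −$10 on remainder applied to Unit 1A.
Totals: Unit PH2 $47,610 + $164,240 = $211,850; Unit 3A $47,610 + $193,650 = $241,260; Unit 1A $47,610 + $326,060 = $373,670; Unit 3B $47,610 + $124,770 = $172,380; Unit G1 $47,610 + $206,030 = $253,640.

Unit PH2: $211,850 | Unit 3A: $241,260 | Unit 1A: $373,670 | Unit 3B: $172,380 | Unit G1: $253,640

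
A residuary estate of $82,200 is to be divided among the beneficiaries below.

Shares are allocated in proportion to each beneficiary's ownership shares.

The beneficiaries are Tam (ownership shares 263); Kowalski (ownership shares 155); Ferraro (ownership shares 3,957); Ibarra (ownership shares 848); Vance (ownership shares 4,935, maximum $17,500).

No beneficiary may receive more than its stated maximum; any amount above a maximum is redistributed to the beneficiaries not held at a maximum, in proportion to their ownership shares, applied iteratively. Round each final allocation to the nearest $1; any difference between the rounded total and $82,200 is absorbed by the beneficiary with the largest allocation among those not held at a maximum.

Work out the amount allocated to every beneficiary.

Tam: $3,258 · Kowalski: $1,920 · Ferraro: $49,017 · Ibarra: $10,505 · Vance: $17,500

Combined ownership shares = 10,158.
Unconstrained shares: Tam 2,128.23; Kowalski 1,254.28; Ferraro 32,020.61; Ibarra 6,862.14; Vance 39,934.73.
Capped: Vance ($17,500); residual $64,700 reallocated over remaining ownership shares 5,223.
Redistributed shares: Tam 3,257.92 → $3,258; Kowalski 1,920.07 → $1,920; Ferraro 49,017.40 → $49,017; Ibarra 10,504.61 → $10,505.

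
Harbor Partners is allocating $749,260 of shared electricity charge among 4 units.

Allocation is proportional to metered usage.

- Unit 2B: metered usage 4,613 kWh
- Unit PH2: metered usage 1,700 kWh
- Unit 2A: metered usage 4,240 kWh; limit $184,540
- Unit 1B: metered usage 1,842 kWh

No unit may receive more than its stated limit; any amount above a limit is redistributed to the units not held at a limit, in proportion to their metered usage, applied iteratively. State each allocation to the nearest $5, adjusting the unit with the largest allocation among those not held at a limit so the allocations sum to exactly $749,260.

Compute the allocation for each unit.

Unit 2B: $319,445 · Unit PH2: $117,720 · Unit 2A: $184,540 · Unit 1B: $127,555

Metered usage total: 12,395.
Proportional shares (ignoring caps): Unit 2B 278,849.24; Unit PH2 102,762.57; Unit 2A 256,301.93; Unit 1B 111,346.26.
Cap binds for Unit 2A ($184,540); balance $564,720 reallocated over remaining metered usage 8,155.
Redistributed shares: Unit 2B 319,442.47 → $319,440; Unit PH2 117,722.13 → $117,720; Unit 1B 127,555.39 → $127,555.
Rounding difference +$5 applied to Unit 2B → $319,445.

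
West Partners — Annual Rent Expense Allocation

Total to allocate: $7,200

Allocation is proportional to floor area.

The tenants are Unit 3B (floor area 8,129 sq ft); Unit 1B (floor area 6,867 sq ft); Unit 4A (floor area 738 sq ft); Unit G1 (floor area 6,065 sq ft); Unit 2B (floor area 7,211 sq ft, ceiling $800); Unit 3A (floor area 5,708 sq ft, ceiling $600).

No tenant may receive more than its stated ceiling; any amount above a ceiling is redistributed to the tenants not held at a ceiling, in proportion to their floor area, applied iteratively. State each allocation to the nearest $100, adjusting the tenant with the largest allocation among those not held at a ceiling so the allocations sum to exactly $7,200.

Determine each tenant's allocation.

Sum of floor area: 34,718.
Proportional shares (ignoring caps): Unit 3B 1,685.83; Unit 1B 1,424.11; Unit 4A 153.05; Unit G1 1,257.79; Unit 2B 1,495.45; Unit 3A 1,183.75.
Capped: Unit 2B ($800), Unit 3A ($600); balance $5,800 reallocated over remaining floor area 21,799.
Redistributed shares: Unit 3B 2,162.86 → $2,200; Unit 1B 1,827.08 → $1,800; Unit 4A 196.36 → $200; Unit G1 1,613.70 → $1,600.

Unit 3B: $2,200; Unit 1B: $1,800; Unit 4A: $200; Unit G1: $1,600; Unit 2B: $800; Unit 3A: $600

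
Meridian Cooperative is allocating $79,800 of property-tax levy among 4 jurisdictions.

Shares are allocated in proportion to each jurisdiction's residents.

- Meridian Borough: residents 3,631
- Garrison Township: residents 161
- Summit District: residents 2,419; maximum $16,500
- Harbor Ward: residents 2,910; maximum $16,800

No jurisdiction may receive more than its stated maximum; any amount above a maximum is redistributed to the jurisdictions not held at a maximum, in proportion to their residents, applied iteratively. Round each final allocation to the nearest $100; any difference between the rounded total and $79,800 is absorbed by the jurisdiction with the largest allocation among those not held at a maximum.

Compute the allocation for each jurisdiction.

Combined residents = 9,121.
Pro-rata shares before constraints: Meridian Borough 31,767.77; Garrison Township 1,408.60; Summit District 21,163.93; Harbor Ward 25,459.71.
Cap binds for Summit District ($16,500), Harbor Ward ($16,800); residual $46,500 reallocated over remaining residents 3,792.
Redistributed shares: Meridian Borough 44,525.71 → $44,500; Garrison Township 1,974.29 → $2,000.

Meridian Borough: $44,500 · Garrison Township: $2,000 · Summit District: $16,500 · Harbor Ward: $16,800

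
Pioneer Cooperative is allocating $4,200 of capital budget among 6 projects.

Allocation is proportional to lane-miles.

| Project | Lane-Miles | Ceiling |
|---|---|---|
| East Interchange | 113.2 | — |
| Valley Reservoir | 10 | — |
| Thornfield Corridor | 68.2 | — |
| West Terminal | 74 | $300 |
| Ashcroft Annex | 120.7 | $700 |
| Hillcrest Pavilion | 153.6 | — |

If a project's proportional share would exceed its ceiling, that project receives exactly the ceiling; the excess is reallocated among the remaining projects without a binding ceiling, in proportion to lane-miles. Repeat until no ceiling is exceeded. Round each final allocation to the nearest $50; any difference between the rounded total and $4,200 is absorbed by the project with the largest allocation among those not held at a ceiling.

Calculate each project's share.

Combined lane-miles = 539.7.
Unconstrained shares: East Interchange 880.93; Valley Reservoir 77.82; Thornfield Corridor 530.74; West Terminal 575.88; Ashcroft Annex 939.30; Hillcrest Pavilion 1,195.33.
Cap binds for West Terminal ($300), Ashcroft Annex ($700); remaining pool $3,200 reallocated over remaining lane-miles 345.
Redistributed shares: East Interchange 1,049.97 → $1,050; Valley Reservoir 92.75 → $100; Thornfield Corridor 632.58 → $650; Hillcrest Pavilion 1,424.70 → $1,400.

East Interchange: $1,050 | Valley Reservoir: $100 | Thornfield Corridor: $650 | West Terminal: $300 | Ashcroft Annex: $700 | Hillcrest Pavilion: $1,400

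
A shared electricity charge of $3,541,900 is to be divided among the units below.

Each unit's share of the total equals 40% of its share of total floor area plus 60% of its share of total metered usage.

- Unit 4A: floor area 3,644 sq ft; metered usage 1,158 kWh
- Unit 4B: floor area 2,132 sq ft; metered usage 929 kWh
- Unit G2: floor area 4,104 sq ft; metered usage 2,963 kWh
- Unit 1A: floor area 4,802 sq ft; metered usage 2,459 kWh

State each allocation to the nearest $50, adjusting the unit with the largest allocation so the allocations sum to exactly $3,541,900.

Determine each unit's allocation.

Unit 4A: $679,350; Unit 4B: $468,650; Unit G2: $1,234,600; Unit 1A: $1,159,300

Floor area total 14,682; metered usage total 7,509.
Blended shares (40% floor area + 60% metered usage): Unit 4A 0.1918; Unit 4B 0.1323; Unit G2 0.3486; Unit 1A 0.3273.
Pro-rata amounts: Unit 4A 679,361.19; Unit 4B 468,648.81; Unit G2 1,234,586.88; Unit 1A 1,159,303.12.
After rounding ($50): Unit 4A $679,350; Unit 4B $468,650; Unit G2 $1,234,600; Unit 1A $1,159,300. Sum = $3,541,900.
Sum already equals the total — no adjustment.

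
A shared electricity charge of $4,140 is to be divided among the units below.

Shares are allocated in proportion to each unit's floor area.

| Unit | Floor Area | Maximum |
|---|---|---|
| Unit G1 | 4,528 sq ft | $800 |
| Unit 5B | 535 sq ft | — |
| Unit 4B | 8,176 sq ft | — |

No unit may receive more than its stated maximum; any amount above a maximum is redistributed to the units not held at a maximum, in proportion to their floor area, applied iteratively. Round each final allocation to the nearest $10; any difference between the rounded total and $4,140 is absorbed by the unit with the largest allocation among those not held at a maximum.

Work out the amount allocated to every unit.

Unit G1: $800; Unit 5B: $210; Unit 4B: $3,130

Floor area total: 13,239.
Proportional shares (ignoring caps): Unit G1 1,415.96; Unit 5B 167.30; Unit 4B 2,556.74.
Capped: Unit G1 ($800); balance $3,340 reallocated over remaining floor area 8,711.
Remaining shares: Unit 5B 205.13 → $210; Unit 4B 3,134.87 → $3,130.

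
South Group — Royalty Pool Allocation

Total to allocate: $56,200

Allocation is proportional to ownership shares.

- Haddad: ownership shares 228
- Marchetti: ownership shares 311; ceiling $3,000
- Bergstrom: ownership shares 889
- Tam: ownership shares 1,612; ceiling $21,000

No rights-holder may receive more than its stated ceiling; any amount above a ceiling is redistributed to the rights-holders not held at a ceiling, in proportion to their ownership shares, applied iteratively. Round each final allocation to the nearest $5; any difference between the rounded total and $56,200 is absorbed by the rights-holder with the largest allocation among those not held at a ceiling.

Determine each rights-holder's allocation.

Ownership shares total: 3,040.
Unconstrained shares: Haddad 4,215.00; Marchetti 5,749.41; Bergstrom 16,434.80; Tam 29,800.79.
Cap binds for Marchetti ($3,000), Tam ($21,000); remaining pool $32,200 reallocated over remaining ownership shares 1,117.
Redistributed shares: Haddad 6,572.61 → $6,575; Bergstrom 25,627.39 → $25,625.

Haddad: $6,575 | Marchetti: $3,000 | Bergstrom: $25,625 | Tam: $21,000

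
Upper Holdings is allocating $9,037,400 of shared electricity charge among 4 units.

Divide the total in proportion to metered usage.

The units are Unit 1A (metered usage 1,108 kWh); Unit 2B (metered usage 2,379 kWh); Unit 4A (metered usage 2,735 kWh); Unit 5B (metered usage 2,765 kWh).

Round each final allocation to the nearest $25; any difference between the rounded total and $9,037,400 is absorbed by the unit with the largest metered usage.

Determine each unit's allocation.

Metered usage total: 1,108 + 2,379 + 2,735 + 2,765 = 8,987.
Pro-rata amounts: Unit 1A 1,114,213.78; Unit 2B 2,392,341.67; Unit 4A 2,750,338.16; Unit 5B 2,780,506.40.
After rounding ($25): Unit 1A $1,114,225; Unit 2B $2,392,350; Unit 4A $2,750,350; Unit 5B $2,780,500. Sum = $9,037,425.
Difference $9,037,400 − $9,037,425 = −$25 applied to largest metered usage (Unit 5B): Unit 5B becomes $2,780,475.

Unit 1A: $1,114,225 | Unit 2B: $2,392,350 | Unit 4A: $2,750,350 | Unit 5B: $2,780,475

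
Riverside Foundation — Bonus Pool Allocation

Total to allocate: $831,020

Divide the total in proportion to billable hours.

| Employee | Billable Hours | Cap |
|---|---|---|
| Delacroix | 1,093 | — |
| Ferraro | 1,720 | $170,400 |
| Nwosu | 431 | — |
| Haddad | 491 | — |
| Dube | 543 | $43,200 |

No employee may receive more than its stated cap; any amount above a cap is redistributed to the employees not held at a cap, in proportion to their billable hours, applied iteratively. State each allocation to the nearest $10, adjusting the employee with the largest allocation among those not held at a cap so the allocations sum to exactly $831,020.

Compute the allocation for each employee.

Delacroix: $334,910 | Ferraro: $170,400 | Nwosu: $132,060 | Haddad: $150,450 | Dube: $43,200

Sum of billable hours: 4,278.
Unconstrained shares: Delacroix 212,319.98; Ferraro 334,117.44; Nwosu 83,723.61; Haddad 95,378.87; Dube 105,480.10.
Capped: Ferraro ($170,400), Dube ($43,200); balance $617,420 reallocated over remaining billable hours 2,015.
Redistributed shares: Delacroix 334,908.22 → $334,910; Nwosu 132,063.53 → $132,060; Haddad 150,448.25 → $150,450.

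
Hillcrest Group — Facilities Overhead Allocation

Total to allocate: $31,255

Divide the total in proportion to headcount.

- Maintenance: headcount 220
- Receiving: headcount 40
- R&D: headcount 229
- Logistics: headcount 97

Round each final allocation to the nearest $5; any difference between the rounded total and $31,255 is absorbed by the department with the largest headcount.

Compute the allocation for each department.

Maintenance: $11,735; Receiving: $2,135; R&D: $12,210; Logistics: $5,175

Total headcount = 586.
Unrounded shares: Maintenance 220/586 × $31,255 = 11,733.96; Receiving 40/586 × $31,255 = 2,133.45; R&D 229/586 × $31,255 = 12,213.98; Logistics 97/586 × $31,255 = 5,173.61.
Rounded to nearest $5: Maintenance $11,735; Receiving $2,135; R&D $12,215; Logistics $5,175. Sum = $31,260.
Difference $31,255 − $31,260 = −$5 applied to largest headcount (R&D): R&D becomes $12,210.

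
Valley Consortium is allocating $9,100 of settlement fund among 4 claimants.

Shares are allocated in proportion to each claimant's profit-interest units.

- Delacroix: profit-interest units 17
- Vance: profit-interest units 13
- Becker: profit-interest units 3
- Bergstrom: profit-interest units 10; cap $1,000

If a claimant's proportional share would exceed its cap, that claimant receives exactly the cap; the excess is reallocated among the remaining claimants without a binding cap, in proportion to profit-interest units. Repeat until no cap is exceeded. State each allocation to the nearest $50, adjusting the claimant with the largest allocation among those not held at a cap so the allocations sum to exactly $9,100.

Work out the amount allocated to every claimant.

Delacroix: $4,150 | Vance: $3,200 | Becker: $750 | Bergstrom: $1,000

Total profit-interest units = 43.
Unconstrained shares: Delacroix 3,597.67; Vance 2,751.16; Becker 634.88; Bergstrom 2,116.28.
Cap binds for Bergstrom ($1,000); residual $8,100 reallocated over remaining profit-interest units 33.
Shares after redistribution: Delacroix 4,172.73 → $4,150; Vance 3,190.91 → $3,200; Becker 736.36 → $750.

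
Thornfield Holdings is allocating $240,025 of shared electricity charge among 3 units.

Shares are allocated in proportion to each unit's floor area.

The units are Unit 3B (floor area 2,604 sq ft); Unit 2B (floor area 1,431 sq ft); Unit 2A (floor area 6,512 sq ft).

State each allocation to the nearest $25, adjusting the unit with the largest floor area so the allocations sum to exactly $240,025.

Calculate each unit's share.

Unit 3B: $59,250 · Unit 2B: $32,575 · Unit 2A: $148,200

Combined floor area = 2,604 + 1,431 + 6,512 = 10,547.
Proportional shares: Unit 3B 59,260.94; Unit 2B 32,566.21; Unit 2A 148,197.86.
At nearest $25: Unit 3B $59,250; Unit 2B $32,575; Unit 2A $148,200. Sum = $240,025.
Rounded total matches; no reconciliation needed.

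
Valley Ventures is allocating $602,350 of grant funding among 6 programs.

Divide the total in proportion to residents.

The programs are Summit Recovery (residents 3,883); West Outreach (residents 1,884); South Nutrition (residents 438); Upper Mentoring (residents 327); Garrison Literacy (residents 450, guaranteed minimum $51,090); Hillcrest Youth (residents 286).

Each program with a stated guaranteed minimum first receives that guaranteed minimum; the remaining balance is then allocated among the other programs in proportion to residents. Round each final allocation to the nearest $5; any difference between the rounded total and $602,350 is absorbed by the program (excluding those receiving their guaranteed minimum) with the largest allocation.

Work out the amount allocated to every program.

Summit Recovery: $313,950; West Outreach: $152,330; South Nutrition: $35,415; Upper Mentoring: $26,440; Garrison Literacy: $51,090; Hillcrest Youth: $23,125

Guaranteed amounts: Garrison Literacy $51,090. Residual $551,260.
Residual split over remaining residents 6,818: Summit Recovery 313,954.62 → $313,955; West Outreach 152,328.23 → $152,330; South Nutrition 35,413.89 → $35,415; Upper Mentoring 26,439.13 → $26,440; Hillcrest Youth 23,124.14 → $23,125.
Rounding difference −$5 applied to Summit Recovery → $313,950.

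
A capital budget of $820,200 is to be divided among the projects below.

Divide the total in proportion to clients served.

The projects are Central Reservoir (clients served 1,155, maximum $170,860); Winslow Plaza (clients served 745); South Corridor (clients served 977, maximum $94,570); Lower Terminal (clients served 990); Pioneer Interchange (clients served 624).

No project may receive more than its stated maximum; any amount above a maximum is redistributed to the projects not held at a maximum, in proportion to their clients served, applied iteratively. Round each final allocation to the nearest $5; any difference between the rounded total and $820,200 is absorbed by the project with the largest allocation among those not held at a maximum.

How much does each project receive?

Central Reservoir: $170,860 | Winslow Plaza: $175,205 | South Corridor: $94,570 | Lower Terminal: $232,820 | Pioneer Interchange: $146,745

Combined clients served = 4,491.
Pro-rata shares before constraints: Central Reservoir 210,939.88; Winslow Plaza 136,060.79; South Corridor 178,431.40; Lower Terminal 180,805.61; Pioneer Interchange 113,962.32.
Held at cap: Central Reservoir ($170,860), South Corridor ($94,570); balance $554,770 reallocated over remaining clients served 2,359.
Shares after redistribution: Winslow Plaza 175,202.90 → $175,205; Lower Terminal 232,819.97 → $232,820; Pioneer Interchange 146,747.13 → $146,745.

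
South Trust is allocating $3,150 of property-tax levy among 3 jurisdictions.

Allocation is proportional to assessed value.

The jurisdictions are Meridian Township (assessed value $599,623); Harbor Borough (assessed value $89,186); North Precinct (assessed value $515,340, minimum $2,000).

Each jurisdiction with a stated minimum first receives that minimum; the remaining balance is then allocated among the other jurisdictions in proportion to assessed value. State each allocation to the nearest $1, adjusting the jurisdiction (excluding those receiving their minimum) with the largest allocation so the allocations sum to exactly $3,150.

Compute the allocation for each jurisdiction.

Fund the minimums — North Precinct $2,000. Remaining pool $1,150.
Remaining pool split over remaining assessed value 688,809: Meridian Township 1,001.10 → $1,001; Harbor Borough 148.90 → $149.

Meridian Township: $1,001 | Harbor Borough: $149 | North Precinct: $2,000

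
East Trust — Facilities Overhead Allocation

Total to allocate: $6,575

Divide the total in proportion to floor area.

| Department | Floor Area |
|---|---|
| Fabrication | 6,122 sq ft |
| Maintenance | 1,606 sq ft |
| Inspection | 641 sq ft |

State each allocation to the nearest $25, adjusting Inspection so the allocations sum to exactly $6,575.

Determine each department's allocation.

Fabrication: $4,800 | Maintenance: $1,250 | Inspection: $525

Combined floor area = 8,369.
Proportional shares: Fabrication 6,122/8,369 × $6,575 = 4,809.67; Maintenance 1,606/8,369 × $6,575 = 1,261.73; Inspection 641/8,369 × $6,575 = 503.59.
At nearest $25: Fabrication $4,800; Maintenance $1,250; Inspection $500. Sum = $6,550.
Difference $6,575 − $6,550 = +$25 applied to Inspection: Inspection becomes $525.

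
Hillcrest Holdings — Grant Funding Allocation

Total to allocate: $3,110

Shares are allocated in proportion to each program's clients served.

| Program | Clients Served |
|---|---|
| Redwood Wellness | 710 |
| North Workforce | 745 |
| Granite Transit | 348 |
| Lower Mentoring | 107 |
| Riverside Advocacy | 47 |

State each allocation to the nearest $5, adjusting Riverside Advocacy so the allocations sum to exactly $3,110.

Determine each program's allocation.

Sum of clients served: 1,957.
Proportional shares: Redwood Wellness 710/1,957 × $3,110 = 1,128.31; North Workforce 745/1,957 × $3,110 = 1,183.93; Granite Transit 348/1,957 × $3,110 = 553.03; Lower Mentoring 107/1,957 × $3,110 = 170.04; Riverside Advocacy 47/1,957 × $3,110 = 74.69.
Rounded to nearest $5: Redwood Wellness $1,130; North Workforce $1,185; Granite Transit $555; Lower Mentoring $170; Riverside Advocacy $75. Sum = $3,115.
Difference $3,110 − $3,115 = −$5 applied to Riverside Advocacy: Riverside Advocacy becomes $70.

Redwood Wellness: $1,130 | North Workforce: $1,185 | Granite Transit: $555 | Lower Mentoring: $170 | Riverside Advocacy: $70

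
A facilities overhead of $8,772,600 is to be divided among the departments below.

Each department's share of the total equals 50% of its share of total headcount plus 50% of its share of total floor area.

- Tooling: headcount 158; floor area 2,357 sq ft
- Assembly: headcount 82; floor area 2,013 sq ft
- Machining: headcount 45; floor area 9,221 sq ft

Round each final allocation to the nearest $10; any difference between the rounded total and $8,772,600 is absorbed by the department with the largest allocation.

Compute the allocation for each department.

Tooling: $3,192,390; Assembly: $1,911,690; Machining: $3,668,520

Totals — headcount 285, floor area 13,591.
Composite weights (50% headcount + 50% floor area): Tooling 0.3639; Assembly 0.2179; Machining 0.4182.
Proportional shares: Tooling 3,192,391.05; Assembly 1,911,689.99; Machining 3,668,518.96.
Rounded to nearest $10: Tooling $3,192,390; Assembly $1,911,690; Machining $3,668,520. Sum = $8,772,600.
No rounding difference to absorb.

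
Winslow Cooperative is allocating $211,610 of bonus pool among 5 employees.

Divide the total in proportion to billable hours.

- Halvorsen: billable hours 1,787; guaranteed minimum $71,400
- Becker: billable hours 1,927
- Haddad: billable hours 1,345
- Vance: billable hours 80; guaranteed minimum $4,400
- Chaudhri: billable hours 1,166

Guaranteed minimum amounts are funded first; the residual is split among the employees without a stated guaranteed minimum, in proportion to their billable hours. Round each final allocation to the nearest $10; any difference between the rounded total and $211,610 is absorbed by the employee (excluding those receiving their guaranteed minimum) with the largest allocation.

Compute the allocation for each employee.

Guaranteed amounts: Halvorsen $71,400; Vance $4,400. Balance $135,810.
Balance split over remaining billable hours 4,438: Becker 58,969.33 → $58,970; Haddad 41,159.18 → $41,160; Chaudhri 35,681.49 → $35,680.

Halvorsen: $71,400; Becker: $58,970; Haddad: $41,160; Vance: $4,400; Chaudhri: $35,680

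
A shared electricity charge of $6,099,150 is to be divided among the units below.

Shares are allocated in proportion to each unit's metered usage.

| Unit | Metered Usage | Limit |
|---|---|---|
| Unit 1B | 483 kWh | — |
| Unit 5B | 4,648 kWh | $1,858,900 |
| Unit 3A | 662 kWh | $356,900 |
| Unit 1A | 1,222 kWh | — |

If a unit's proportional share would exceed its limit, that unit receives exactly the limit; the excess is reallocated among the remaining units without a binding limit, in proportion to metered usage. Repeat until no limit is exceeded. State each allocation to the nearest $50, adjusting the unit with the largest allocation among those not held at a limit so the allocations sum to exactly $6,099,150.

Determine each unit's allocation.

Total metered usage = 7,015.
Unconstrained shares: Unit 1B 419,941.48; Unit 5B 4,041,175.94; Unit 3A 575,571.96; Unit 1A 1,062,460.63.
Cap binds for Unit 5B ($1,858,900), Unit 3A ($356,900); remaining pool $3,883,350 reallocated over remaining metered usage 1,705.
Shares after redistribution: Unit 1B 1,100,092.70 → $1,100,100; Unit 1A 2,783,257.30 → $2,783,250.

Unit 1B: $1,100,100 | Unit 5B: $1,858,900 | Unit 3A: $356,900 | Unit 1A: $2,783,250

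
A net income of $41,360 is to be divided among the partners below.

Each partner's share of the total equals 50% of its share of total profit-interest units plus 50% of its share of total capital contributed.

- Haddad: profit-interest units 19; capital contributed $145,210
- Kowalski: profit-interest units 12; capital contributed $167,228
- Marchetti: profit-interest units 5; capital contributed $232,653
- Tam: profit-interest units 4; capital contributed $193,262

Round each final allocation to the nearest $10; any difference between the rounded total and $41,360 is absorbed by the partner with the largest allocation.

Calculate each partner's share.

Totals — profit-interest units 40, capital contributed 738,353.
Combined weights (50% profit-interest units + 50% capital contributed): Haddad 0.3358; Kowalski 0.2632; Marchetti 0.2200; Tam 0.1809.
Unrounded shares: Haddad 13,890.08; Kowalski 10,887.77; Marchetti 9,101.21; Tam 7,480.94.
Rounded to nearest $10: Haddad $13,890; Kowalski $10,890; Marchetti $9,100; Tam $7,480. Sum = $41,360.
Sum already equals the total — no adjustment.

Haddad: $13,890 · Kowalski: $10,890 · Marchetti: $9,100 · Tam: $7,480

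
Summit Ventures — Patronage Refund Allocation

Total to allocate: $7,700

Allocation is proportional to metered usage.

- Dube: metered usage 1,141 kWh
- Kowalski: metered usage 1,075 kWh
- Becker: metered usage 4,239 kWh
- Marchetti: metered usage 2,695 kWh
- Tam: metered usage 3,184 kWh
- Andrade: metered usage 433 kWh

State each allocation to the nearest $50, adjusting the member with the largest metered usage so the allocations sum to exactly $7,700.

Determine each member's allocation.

Metered usage total: 1,141 + 1,075 + 4,239 + 2,695 + 3,184 + 433 = 12,767.
Proportional shares: Dube 688.16; Kowalski 648.35; Becker 2,556.61; Marchetti 1,625.40; Tam 1,920.33; Andrade 261.15.
After rounding ($50): Dube $700; Kowalski $650; Becker $2,550; Marchetti $1,650; Tam $1,900; Andrade $250. Sum = $7,700.
Rounded total matches; no reconciliation needed.

Dube: $700 | Kowalski: $650 | Becker: $2,550 | Marchetti: $1,650 | Tam: $1,900 | Andrade: $250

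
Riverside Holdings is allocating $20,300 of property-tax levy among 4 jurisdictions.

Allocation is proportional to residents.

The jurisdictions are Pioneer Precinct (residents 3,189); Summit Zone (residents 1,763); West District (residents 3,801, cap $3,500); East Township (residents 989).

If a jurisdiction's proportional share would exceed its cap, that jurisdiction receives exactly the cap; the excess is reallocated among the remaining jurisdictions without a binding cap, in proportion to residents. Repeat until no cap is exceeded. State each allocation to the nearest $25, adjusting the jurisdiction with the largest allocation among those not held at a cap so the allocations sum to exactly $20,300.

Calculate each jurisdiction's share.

Pioneer Precinct: $9,025 · Summit Zone: $4,975 · West District: $3,500 · East Township: $2,800

Combined residents = 9,742.
Pro-rata shares before constraints: Pioneer Precinct 6,645.11; Summit Zone 3,673.67; West District 7,920.38; East Township 2,060.84.
Held at cap: West District ($3,500); residual $16,800 reallocated over remaining residents 5,941.
Shares after redistribution: Pioneer Precinct 9,017.88 → $9,025; Summit Zone 4,985.42 → $4,975; East Township 2,796.70 → $2,800.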